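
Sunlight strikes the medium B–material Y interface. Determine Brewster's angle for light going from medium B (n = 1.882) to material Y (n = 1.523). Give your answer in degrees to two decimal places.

At Brewster's angle the reflected and refracted rays are perpendicular, which with Snell's law gives tan θ_B = n₂/n₁.
Brewster's condition: tan θ_B = n₂/n₁ = 1.523/1.882 = 0.8092. Taking the arctangent, θ_B = 38.98°.

θ_B ≈ 38.98°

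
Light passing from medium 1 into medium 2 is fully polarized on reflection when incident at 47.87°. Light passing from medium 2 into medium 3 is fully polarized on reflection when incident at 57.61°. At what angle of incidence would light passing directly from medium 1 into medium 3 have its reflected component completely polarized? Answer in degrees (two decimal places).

θ_B ≈ 60.15°

n₂/n₁ = tan 47.87° = 1.1056 and n₃/n₂ = tan 57.61° = 1.5764.
Multiplying, n₃/n₁ = 1.1056 × 1.5764 = 1.7428, and θ_B(1→3) = arctan 1.7428 = 60.15°.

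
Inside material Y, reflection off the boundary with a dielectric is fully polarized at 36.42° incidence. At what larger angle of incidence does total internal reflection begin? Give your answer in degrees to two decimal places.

θ_c ≈ 47.54°

From Brewster, n₂/n₁ = tan θ_B = tan 36.42° = 0.7378.
Then sin θ_c = n₂/n₁ = 0.7378, so θ_c = arcsin 0.7378 = 47.54°.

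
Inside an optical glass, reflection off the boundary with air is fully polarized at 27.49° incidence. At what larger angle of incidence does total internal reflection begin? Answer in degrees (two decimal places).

θ_c ≈ 31.36°

n₂/n₁ = tan 27.49° = 0.5203; the critical angle satisfies sin θ_c = n₂/n₁.
θ_c = arcsin(0.5203) = 31.36°.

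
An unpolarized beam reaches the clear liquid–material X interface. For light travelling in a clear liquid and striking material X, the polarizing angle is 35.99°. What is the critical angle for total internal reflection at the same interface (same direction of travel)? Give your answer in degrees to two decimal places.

n₂/n₁ = tan 35.99° = 0.7263; the critical angle satisfies sin θ_c = n₂/n₁.
θ_c = arcsin(0.7263) = 46.58°.

θ_c ≈ 46.58°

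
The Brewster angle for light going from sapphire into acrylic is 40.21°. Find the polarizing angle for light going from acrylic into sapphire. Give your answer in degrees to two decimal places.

The two Brewster angles are complementary: θ_B' = 90° − θ_B = 90° − 40.21° = 49.79°.

θ_B' ≈ 49.79°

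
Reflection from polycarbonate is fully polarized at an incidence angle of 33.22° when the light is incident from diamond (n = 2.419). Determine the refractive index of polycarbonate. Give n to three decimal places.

n ≈ 1.584

Full polarization of the reflected beam means tan θ_B = n₂/n₁, where n₁ is the incident medium (diamond).
n₂ = n₁ tan θ_B = 2.419 × tan 33.22° = 1.584.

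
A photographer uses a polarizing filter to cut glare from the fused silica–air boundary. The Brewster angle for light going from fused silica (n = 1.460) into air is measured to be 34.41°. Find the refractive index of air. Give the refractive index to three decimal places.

n ≈ 1.000

At the Brewster angle, tan θ_B = n₂/n₁ with n₁ on the incident side (fused silica) and n₂ on the transmitted side (air).
n₂ = n₁ tan θ_B = 1.460 × tan 34.41° = 1.000.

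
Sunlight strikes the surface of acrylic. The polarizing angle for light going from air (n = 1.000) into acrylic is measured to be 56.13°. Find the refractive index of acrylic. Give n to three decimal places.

n ≈ 1.490

Full polarization of the reflected beam means tan θ_B = n₂/n₁, where n₁ is the incident medium (air).
n₂ = n₁ tan θ_B = 1.000 × tan 56.13° = 1.490.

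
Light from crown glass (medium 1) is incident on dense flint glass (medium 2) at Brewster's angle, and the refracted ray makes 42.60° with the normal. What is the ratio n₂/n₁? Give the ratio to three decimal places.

n₂/n₁ ≈ 1.087

θ_B + θ_t = 90°, so θ_B = 90° − 42.60° = 47.40°.
Then n₂/n₁ = tan θ_B = tan 47.40° = 1.087.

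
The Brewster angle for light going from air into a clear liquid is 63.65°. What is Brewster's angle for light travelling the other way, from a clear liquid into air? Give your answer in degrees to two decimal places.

θ_B' ≈ 26.35°

Reversing the direction swaps n₁ and n₂, so tan θ_B' = 1/tan θ_B and θ_B' = 90° − θ_B.
Hence θ_B' = 90° − 63.65° = 26.35°.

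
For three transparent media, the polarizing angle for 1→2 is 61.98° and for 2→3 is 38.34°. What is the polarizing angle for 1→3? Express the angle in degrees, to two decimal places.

θ_B ≈ 56.06°

n₂/n₁ = tan 61.98° = 1.8791 and n₃/n₂ = tan 38.34° = 0.7909.
n₃/n₁ = 1.4862. Then tan θ_B(1→3) = n₃/n₁, so θ_B(1→3) = arctan(1.4862) = 56.06°.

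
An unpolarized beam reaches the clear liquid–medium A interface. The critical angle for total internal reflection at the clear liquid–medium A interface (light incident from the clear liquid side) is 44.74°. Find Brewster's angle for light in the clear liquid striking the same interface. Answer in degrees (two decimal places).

n₂/n₁ = sin θ_c = sin 44.74° = 0.7039.
tan θ_B equals the same ratio, so θ_B = arctan(0.7039) = 35.14°.

θ_B ≈ 35.14°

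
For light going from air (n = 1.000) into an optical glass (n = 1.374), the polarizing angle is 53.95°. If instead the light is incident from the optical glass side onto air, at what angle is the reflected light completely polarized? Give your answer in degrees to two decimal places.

θ_B' ≈ 36.05°

tan θ_B' = n₁/n₂ = 1/tan θ_B, so θ_B' = 90° − θ_B.
θ_B' = 90° − 53.95° = 36.05°.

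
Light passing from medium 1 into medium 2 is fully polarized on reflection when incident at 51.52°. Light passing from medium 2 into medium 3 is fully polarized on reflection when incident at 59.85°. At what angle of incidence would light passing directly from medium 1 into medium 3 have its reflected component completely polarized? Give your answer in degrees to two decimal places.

θ_B ≈ 65.22°

tan θ_B(1→2) = n₂/n₁ = tan 51.52° = 1.2581.
tan θ_B(2→3) = n₃/n₂ = tan 59.85° = 1.7216.
n₃/n₁ = 2.1659. Then tan θ_B(1→3) = n₃/n₁, so θ_B(1→3) = arctan(2.1659) = 65.22°.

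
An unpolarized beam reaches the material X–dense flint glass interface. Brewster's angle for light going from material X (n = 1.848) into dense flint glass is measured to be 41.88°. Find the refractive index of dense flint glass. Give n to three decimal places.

At Brewster's angle, tan θ_B = n₂/n₁ with n₁ on the incident side (material X) and n₂ on the transmitted side (dense flint glass).
n₂ = n₁ tan θ_B = 1.848 × tan 41.88° = 1.657.

n ≈ 1.657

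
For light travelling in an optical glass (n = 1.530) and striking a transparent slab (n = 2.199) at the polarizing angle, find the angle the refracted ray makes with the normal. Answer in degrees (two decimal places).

θ_t ≈ 34.83°

First find Brewster's angle: tan θ_B = 2.199/1.530 = 1.4373, giving θ_B = 55.17°.
The refracted ray is perpendicular to the reflected ray, so θ_t = 90° − θ_B = 34.83°.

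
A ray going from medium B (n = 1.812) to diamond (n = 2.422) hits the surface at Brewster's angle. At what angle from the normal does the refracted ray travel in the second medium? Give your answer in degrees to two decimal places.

θ_B = arctan(n₂/n₁) = arctan(2.422/1.812) = 53.20°.
Since θ_B + θ_t = 90° at Brewster incidence, θ_t = 90° − 53.20° = 36.80°.

θ_t ≈ 36.80°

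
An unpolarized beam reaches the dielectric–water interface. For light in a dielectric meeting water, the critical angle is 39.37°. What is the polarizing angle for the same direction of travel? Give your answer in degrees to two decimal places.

θ_B ≈ 32.39°

At the critical angle sin θ_c = n₂/n₁, giving n₂/n₁ = sin 39.37° = 0.6343.
Then tan θ_B = n₂/n₁ = 0.6343, so θ_B = arctan 0.6343 = 32.39°.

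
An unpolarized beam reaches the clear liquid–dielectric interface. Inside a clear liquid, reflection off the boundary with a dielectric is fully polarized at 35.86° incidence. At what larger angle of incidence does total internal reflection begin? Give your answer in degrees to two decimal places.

θ_c ≈ 46.29°

From Brewster, n₂/n₁ = tan θ_B = tan 35.86° = 0.7228.
Then sin θ_c = n₂/n₁ = 0.7228, so θ_c = arcsin 0.7228 = 46.29°.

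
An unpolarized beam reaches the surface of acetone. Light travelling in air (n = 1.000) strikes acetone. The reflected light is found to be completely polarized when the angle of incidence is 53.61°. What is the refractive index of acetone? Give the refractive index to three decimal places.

n ≈ 1.357

Brewster's law: tan θ_B = n₂/n₁ (light incident in air, refracted into acetone).
n₂ = n₁ tan θ_B = 1.000 × tan 53.61° = 1.357.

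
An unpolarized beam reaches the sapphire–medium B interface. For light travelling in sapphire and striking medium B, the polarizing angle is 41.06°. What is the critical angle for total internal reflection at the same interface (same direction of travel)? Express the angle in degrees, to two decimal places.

θ_c ≈ 60.59°

n₂/n₁ = tan 41.06° = 0.8711; the critical angle satisfies sin θ_c = n₂/n₁.
θ_c = arcsin(0.8711) = 60.59°.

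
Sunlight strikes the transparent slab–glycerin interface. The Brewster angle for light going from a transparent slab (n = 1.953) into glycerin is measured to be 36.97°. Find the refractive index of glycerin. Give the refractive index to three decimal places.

n ≈ 1.470

Full polarization of the reflected beam means tan θ_B = n₂/n₁, where n₁ is the incident medium (a transparent slab).
n₂ = n₁ tan θ_B = 1.953 × tan 36.97° = 1.470.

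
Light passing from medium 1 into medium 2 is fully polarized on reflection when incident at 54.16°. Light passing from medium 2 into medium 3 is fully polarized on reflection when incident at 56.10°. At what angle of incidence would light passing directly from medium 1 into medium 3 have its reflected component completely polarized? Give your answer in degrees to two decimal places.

θ_B ≈ 64.11°

n₂/n₁ = tan 54.16° = 1.3845 and n₃/n₂ = tan 56.10° = 1.4882.
So n₃/n₁ = (n₂/n₁)(n₃/n₂) = 1.3845 × 1.4882 = 2.0603.
θ_B(1→3) = arctan(2.0603) = 64.11°.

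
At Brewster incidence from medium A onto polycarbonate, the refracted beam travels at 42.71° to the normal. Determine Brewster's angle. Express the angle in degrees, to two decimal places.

Brewster's condition makes the reflected and refracted beams perpendicular: θ_B + θ_t = 90°.
So θ_B = 90° − θ_t = 90° − 42.71° = 47.29°.

θ_B ≈ 47.29°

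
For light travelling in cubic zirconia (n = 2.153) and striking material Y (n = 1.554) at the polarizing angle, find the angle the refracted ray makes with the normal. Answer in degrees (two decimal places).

θ_B = arctan(n₂/n₁) = arctan(1.554/2.153) = 35.82°.
At Brewster's angle the reflected and refracted rays are perpendicular, so θ_t = 90° − θ_B = 90° − 35.82° = 54.18°.

θ_t ≈ 54.18°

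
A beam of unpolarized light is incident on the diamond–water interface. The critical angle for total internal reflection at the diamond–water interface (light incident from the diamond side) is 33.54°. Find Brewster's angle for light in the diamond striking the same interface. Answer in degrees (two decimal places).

θ_B ≈ 28.92°

n₂/n₁ = sin θ_c = sin 33.54° = 0.5525.
tan θ_B equals the same ratio, so θ_B = arctan(0.5525) = 28.92°.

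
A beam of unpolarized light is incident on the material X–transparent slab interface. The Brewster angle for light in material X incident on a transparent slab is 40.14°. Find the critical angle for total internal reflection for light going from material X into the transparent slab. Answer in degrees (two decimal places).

θ_c ≈ 57.49°

tan θ_B = n₂/n₁ = tan 40.14° = 0.8433.
Total internal reflection: sin θ_c = n₂/n₁ = 0.8433.
θ_c = arcsin(0.8433) = 57.49°.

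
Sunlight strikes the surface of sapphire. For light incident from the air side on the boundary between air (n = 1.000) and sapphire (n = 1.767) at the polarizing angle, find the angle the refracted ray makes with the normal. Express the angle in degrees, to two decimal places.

θ_t ≈ 29.51°

θ_B = arctan(n₂/n₁) = arctan(1.767/1.000) = 60.49°.
The refracted ray is perpendicular to the reflected ray, so θ_t = 90° − θ_B = 29.51°.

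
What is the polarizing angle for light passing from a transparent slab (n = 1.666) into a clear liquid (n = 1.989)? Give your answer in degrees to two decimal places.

θ_B ≈ 50.05°

tan θ_B = n₂/n₁ = 1.989/1.666 = 1.1939. Taking the arctangent, θ_B = 50.05°.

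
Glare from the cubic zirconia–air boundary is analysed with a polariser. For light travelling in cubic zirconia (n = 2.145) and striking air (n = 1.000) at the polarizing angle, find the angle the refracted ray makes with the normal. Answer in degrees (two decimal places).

θ_t ≈ 65.01°

θ_B = arctan(n₂/n₁) = arctan(1.000/2.145) = 24.99°.
Since θ_B + θ_t = 90° at Brewster incidence, θ_t = 90° − 24.99° = 65.01°.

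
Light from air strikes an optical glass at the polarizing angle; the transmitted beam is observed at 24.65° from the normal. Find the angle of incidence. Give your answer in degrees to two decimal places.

Since the reflected and refracted rays are at right angles at the polarizing angle, θ_B + θ_t = 90°.
θ_B = 90° − 24.65° = 65.35°.

θ_B ≈ 65.35°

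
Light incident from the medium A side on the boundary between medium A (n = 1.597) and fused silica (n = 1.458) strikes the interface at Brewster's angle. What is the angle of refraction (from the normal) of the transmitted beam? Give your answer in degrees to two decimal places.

θ_t ≈ 47.61°

θ_B = arctan(n₂/n₁) = arctan(1.458/1.597) = 42.39°.
The refracted ray is perpendicular to the reflected ray, so θ_t = 90° − θ_B = 47.61°.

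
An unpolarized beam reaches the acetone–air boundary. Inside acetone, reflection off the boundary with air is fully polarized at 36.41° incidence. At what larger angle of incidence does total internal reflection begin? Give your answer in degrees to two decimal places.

tan θ_B = n₂/n₁ = tan 36.41° = 0.7375.
Total internal reflection: sin θ_c = n₂/n₁ = 0.7375.
θ_c = arcsin(0.7375) = 47.52°.

θ_c ≈ 47.52°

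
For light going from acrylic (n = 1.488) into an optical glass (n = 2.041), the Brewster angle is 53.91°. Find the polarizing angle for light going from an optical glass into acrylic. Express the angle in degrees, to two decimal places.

The two Brewster angles are complementary: θ_B' = 90° − θ_B = 90° − 53.91° = 36.09°.

θ_B' ≈ 36.09°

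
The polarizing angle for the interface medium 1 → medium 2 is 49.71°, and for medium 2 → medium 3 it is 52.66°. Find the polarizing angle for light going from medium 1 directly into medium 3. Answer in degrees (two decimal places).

Each Brewster angle gives a ratio: n₂/n₁ = tan 49.71° = 1.1796, n₃/n₂ = tan 52.66° = 1.3108.
Multiplying, n₃/n₁ = 1.1796 × 1.3108 = 1.5462, and θ_B(1→3) = arctan 1.5462 = 57.11°.

θ_B ≈ 57.11°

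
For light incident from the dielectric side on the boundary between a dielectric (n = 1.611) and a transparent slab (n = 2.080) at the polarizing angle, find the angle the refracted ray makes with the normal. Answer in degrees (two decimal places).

θ_B = arctan(n₂/n₁) = arctan(2.080/1.611) = 52.24°.
Since θ_B + θ_t = 90° at Brewster incidence, θ_t = 90° − 52.24° = 37.76°.

θ_t ≈ 37.76°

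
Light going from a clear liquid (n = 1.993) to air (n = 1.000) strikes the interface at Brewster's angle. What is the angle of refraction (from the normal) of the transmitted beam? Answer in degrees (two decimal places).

θ_t ≈ 63.35°

First find Brewster's angle: tan θ_B = 1.000/1.993 = 0.5018, giving θ_B = 26.65°.
Since θ_B + θ_t = 90° at Brewster incidence, θ_t = 90° − 26.65° = 63.35°.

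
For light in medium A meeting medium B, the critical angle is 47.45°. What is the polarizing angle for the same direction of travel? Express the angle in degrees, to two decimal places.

θ_B ≈ 36.38°

sin θ_c = n₂/n₁, so n₂/n₁ = sin 47.45° = 0.7367.
Brewster: tan θ_B = n₂/n₁ = 0.7367.
θ_B = arctan(0.7367) = 36.38°.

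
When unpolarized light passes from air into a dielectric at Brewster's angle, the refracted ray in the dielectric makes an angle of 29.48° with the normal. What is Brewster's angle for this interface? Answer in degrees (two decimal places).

At Brewster's angle the reflected and refracted rays are perpendicular, so θ_B + θ_t = 90°.
So θ_B = 90° − θ_t = 90° − 29.48° = 60.52°.

θ_B ≈ 60.52°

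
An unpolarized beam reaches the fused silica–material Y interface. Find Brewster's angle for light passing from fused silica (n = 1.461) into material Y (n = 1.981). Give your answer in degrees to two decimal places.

θ_B ≈ 53.59°

tan θ_B = n₂/n₁ = 1.981/1.461 = 1.3559.
So θ_B = arctan 1.3559 = 53.59°.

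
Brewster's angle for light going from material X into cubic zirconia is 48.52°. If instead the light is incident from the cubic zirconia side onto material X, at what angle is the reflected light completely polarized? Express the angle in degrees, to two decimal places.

Reversing the direction swaps n₁ and n₂, so tan θ_B' = 1/tan θ_B and θ_B' = 90° − θ_B.
Hence θ_B' = 90° − 48.52° = 41.48°.

θ_B' ≈ 41.48°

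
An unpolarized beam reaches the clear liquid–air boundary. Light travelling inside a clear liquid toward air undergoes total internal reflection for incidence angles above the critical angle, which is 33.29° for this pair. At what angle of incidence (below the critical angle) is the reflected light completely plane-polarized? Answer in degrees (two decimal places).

At the critical angle sin θ_c = n₂/n₁, giving n₂/n₁ = sin 33.29° = 0.5489.
Then tan θ_B = n₂/n₁ = 0.5489, so θ_B = arctan 0.5489 = 28.76°.

θ_B ≈ 28.76°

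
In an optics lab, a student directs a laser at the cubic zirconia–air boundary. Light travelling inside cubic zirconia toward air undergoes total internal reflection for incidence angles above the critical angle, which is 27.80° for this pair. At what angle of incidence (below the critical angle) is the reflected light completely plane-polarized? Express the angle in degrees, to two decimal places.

θ_B ≈ 25.00°

sin θ_c = n₂/n₁, so n₂/n₁ = sin 27.80° = 0.4664.
Brewster: tan θ_B = n₂/n₁ = 0.4664.
θ_B = arctan(0.4664) = 25.00°.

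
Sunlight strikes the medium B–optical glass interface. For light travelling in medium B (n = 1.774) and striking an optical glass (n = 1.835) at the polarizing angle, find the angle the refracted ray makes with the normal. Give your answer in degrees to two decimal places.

θ_t ≈ 44.03°

First find Brewster's angle: tan θ_B = 1.835/1.774 = 1.0344, giving θ_B = 45.97°.
The refracted ray is perpendicular to the reflected ray, so θ_t = 90° − θ_B = 44.03°.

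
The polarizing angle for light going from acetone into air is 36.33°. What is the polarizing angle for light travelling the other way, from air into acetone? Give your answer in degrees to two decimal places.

θ_B' ≈ 53.67°

tan θ_B' = n₁/n₂ = 1/tan θ_B, so θ_B' = 90° − θ_B.
θ_B' = 90° − 36.33° = 53.67°.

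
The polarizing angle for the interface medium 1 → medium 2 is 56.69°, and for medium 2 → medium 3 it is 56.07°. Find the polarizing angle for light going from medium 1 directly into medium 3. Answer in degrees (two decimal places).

θ_B ≈ 66.15°

Each Brewster angle gives a ratio: n₂/n₁ = tan 56.69° = 1.5218, n₃/n₂ = tan 56.07° = 1.4865.
So n₃/n₁ = (n₂/n₁)(n₃/n₂) = 1.5218 × 1.4865 = 2.2621.
θ_B(1→3) = arctan(2.2621) = 66.15°.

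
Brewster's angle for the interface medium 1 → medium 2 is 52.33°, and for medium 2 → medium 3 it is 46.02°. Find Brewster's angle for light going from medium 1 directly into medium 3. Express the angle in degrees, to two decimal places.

θ_B ≈ 53.31°

Each Brewster angle gives a ratio: n₂/n₁ = tan 52.33° = 1.2952, n₃/n₂ = tan 46.02° = 1.0363.
Multiplying, n₃/n₁ = 1.2952 × 1.0363 = 1.3422, and θ_B(1→3) = arctan 1.3422 = 53.31°.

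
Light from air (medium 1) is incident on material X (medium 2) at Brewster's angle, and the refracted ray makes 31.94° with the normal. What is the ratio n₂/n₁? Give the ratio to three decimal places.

n₂/n₁ ≈ 1.604

At Brewster incidence θ_B = 90° − θ_t = 90° − 31.94° = 58.06°.
Then n₂/n₁ = tan θ_B = tan 58.06° = 1.604.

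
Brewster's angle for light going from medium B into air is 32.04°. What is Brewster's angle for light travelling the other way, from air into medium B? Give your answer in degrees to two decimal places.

θ_B' ≈ 57.96°

tan θ_B' = n₁/n₂ = 1/tan θ_B, so θ_B' = 90° − θ_B.
θ_B' = 90° − 32.04° = 57.96°.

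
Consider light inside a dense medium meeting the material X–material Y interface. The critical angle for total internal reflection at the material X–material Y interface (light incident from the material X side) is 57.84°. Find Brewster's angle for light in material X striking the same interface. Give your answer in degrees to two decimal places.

sin θ_c = n₂/n₁, so n₂/n₁ = sin 57.84° = 0.8466.
Brewster: tan θ_B = n₂/n₁ = 0.8466.
θ_B = arctan(0.8466) = 40.25°.

θ_B ≈ 40.25°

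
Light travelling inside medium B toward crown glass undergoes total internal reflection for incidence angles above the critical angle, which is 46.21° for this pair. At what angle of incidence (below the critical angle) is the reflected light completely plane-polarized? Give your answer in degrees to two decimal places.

θ_B ≈ 35.82°

At the critical angle sin θ_c = n₂/n₁, giving n₂/n₁ = sin 46.21° = 0.7219.
Then tan θ_B = n₂/n₁ = 0.7219, so θ_B = arctan 0.7219 = 35.82°.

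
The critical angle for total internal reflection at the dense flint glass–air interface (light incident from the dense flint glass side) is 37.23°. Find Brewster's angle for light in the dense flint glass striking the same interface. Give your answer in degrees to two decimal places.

sin θ_c = n₂/n₁, so n₂/n₁ = sin 37.23° = 0.6050.
Brewster: tan θ_B = n₂/n₁ = 0.6050.
θ_B = arctan(0.6050) = 31.17°.

θ_B ≈ 31.17°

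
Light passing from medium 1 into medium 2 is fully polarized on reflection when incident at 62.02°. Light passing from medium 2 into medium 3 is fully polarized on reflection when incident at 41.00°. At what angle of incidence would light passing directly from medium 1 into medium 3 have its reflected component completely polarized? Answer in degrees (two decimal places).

tan θ_B(1→2) = n₂/n₁ = tan 62.02° = 1.8823.
tan θ_B(2→3) = n₃/n₂ = tan 41.00° = 0.8693.
So n₃/n₁ = (n₂/n₁)(n₃/n₂) = 1.8823 × 0.8693 = 1.6363.
θ_B(1→3) = arctan(1.6363) = 58.57°.

θ_B ≈ 58.57°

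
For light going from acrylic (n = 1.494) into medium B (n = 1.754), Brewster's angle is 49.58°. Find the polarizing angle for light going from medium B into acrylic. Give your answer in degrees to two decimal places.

θ_B' ≈ 40.42°

Reversing the direction swaps n₁ and n₂, so tan θ_B' = 1/tan θ_B and θ_B' = 90° − θ_B.
Hence θ_B' = 90° − 49.58° = 40.42°.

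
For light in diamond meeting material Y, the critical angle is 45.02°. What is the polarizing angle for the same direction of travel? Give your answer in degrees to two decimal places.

θ_B ≈ 35.27°

n₂/n₁ = sin θ_c = sin 45.02° = 0.7074.
tan θ_B equals the same ratio, so θ_B = arctan(0.7074) = 35.27°.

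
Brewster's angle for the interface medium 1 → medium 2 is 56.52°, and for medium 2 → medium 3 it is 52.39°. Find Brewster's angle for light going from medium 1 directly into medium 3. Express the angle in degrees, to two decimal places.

θ_B ≈ 63.00°

tan θ_B(1→2) = n₂/n₁ = tan 56.52° = 1.5120.
tan θ_B(2→3) = n₃/n₂ = tan 52.39° = 1.2981.
Multiplying, n₃/n₁ = 1.5120 × 1.2981 = 1.9626, and θ_B(1→3) = arctan 1.9626 = 63.00°.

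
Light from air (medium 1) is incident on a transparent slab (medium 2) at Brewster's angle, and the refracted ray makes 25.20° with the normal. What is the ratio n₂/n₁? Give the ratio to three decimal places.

θ_B + θ_t = 90°, so θ_B = 90° − 25.20° = 64.80°.
Then n₂/n₁ = tan θ_B = tan 64.80° = 2.125.

n₂/n₁ ≈ 2.125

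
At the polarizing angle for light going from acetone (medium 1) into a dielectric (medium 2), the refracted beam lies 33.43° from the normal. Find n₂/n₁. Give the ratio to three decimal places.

θ_B + θ_t = 90°, so θ_B = 90° − 33.43° = 56.57°.
tan θ_B = n₂/n₁, so n₂/n₁ = tan 56.57° = 1.515.

n₂/n₁ ≈ 1.515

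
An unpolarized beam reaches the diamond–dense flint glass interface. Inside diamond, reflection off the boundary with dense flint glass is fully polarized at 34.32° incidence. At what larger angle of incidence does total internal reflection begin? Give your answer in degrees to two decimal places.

From Brewster, n₂/n₁ = tan θ_B = tan 34.32° = 0.6827.
Then sin θ_c = n₂/n₁ = 0.6827, so θ_c = arcsin 0.6827 = 43.05°.

θ_c ≈ 43.05°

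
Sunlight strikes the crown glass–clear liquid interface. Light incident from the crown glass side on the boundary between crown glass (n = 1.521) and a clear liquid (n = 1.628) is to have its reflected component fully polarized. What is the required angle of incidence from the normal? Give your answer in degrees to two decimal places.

θ_B ≈ 46.95°

Here n₂/n₁ = 1.628/1.521 = 1.0703, and Brewster's law gives tan θ_B = n₂/n₁.
θ_B = arctan(1.0703) = 46.95°.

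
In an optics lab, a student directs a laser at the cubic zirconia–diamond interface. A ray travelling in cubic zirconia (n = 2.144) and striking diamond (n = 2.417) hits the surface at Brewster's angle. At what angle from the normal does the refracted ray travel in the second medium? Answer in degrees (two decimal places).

tan θ_B = n₂/n₁ = 2.417/2.144 = 1.1273, so θ_B = 48.43°.
The refracted ray is perpendicular to the reflected ray, so θ_t = 90° − θ_B = 41.57°.

θ_t ≈ 41.57°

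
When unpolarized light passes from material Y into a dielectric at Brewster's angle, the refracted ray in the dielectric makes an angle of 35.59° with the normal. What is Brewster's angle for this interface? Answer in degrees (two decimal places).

Brewster's condition makes the reflected and refracted beams perpendicular: θ_B + θ_t = 90°.
θ_B = 90° − 35.59° = 54.41°.

θ_B ≈ 54.41°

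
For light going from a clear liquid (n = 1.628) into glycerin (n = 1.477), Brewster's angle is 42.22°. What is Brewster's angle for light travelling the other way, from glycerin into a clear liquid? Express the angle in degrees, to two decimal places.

θ_B' ≈ 47.78°

tan θ_B' = n₁/n₂ = 1/tan θ_B, so θ_B' = 90° − θ_B.
θ_B' = 90° − 42.22° = 47.78°.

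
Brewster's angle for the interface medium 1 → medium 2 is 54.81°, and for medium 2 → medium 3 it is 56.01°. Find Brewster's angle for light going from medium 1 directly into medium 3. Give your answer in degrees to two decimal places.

θ_B ≈ 64.57°

tan θ_B(1→2) = n₂/n₁ = tan 54.81° = 1.4181.
tan θ_B(2→3) = n₃/n₂ = tan 56.01° = 1.4831.
n₃/n₁ = 2.1032. Then tan θ_B(1→3) = n₃/n₁, so θ_B(1→3) = arctan(2.1032) = 64.57°.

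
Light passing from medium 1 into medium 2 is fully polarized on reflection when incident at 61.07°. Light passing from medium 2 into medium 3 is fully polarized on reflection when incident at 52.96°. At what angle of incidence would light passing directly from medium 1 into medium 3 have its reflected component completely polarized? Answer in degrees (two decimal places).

Each Brewster angle gives a ratio: n₂/n₁ = tan 61.07° = 1.8093, n₃/n₂ = tan 52.96° = 1.3251.
n₃/n₁ = 2.3975. Then tan θ_B(1→3) = n₃/n₁, so θ_B(1→3) = arctan(2.3975) = 67.36°.

θ_B ≈ 67.36°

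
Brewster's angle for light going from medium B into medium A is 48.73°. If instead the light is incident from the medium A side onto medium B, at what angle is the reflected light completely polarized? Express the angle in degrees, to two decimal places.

The two Brewster angles are complementary: θ_B' = 90° − θ_B = 90° − 48.73° = 41.27°.

θ_B' ≈ 41.27°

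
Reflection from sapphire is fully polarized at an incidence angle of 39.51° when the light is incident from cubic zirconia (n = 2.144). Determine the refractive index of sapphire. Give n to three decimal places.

n ≈ 1.768

At the Brewster angle, tan θ_B = n₂/n₁ with n₁ on the incident side (cubic zirconia) and n₂ on the transmitted side (sapphire).
n₂ = n₁ tan θ_B = 2.144 × tan 39.51° = 1.768.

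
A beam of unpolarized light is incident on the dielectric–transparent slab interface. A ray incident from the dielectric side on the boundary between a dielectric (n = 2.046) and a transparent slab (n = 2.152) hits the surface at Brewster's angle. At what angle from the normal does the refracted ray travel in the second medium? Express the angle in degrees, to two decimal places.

θ_B = arctan(n₂/n₁) = arctan(2.152/2.046) = 46.45°.
The refracted ray is perpendicular to the reflected ray, so θ_t = 90° − θ_B = 43.55°.

θ_t ≈ 43.55°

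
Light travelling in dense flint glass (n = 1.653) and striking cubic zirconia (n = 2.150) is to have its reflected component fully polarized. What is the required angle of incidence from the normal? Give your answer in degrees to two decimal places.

tan θ_B = n₂/n₁ = 2.150/1.653 = 1.3007.
So θ_B = arctan 1.3007 = 52.45°.

θ_B ≈ 52.45°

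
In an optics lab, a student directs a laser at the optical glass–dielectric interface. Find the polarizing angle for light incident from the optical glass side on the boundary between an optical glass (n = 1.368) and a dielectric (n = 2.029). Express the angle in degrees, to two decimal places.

The reflected p-component vanishes when tan θ_B = n₂/n₁.
Here n₂/n₁ = 2.029/1.368 = 1.4832, and Brewster's law gives tan θ_B = n₂/n₁. Taking the arctangent, θ_B = 56.01°.

θ_B ≈ 56.01°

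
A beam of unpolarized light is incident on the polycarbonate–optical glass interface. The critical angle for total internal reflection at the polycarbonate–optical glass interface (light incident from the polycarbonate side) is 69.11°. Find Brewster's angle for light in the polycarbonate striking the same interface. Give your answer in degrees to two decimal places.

θ_B ≈ 43.05°

sin θ_c = n₂/n₁, so n₂/n₁ = sin 69.11° = 0.9343.
Brewster: tan θ_B = n₂/n₁ = 0.9343.
θ_B = arctan(0.9343) = 43.05°.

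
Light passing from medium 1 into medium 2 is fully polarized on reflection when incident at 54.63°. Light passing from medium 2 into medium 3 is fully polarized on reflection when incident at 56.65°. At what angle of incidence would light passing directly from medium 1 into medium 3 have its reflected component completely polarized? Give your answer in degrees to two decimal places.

θ_B ≈ 64.96°

Each Brewster angle gives a ratio: n₂/n₁ = tan 54.63° = 1.4087, n₃/n₂ = tan 56.65° = 1.5195.
So n₃/n₁ = (n₂/n₁)(n₃/n₂) = 1.4087 × 1.5195 = 2.1405.
θ_B(1→3) = arctan(2.1405) = 64.96°.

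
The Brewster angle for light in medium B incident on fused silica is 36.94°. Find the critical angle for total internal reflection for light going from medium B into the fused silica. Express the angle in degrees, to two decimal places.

From Brewster, n₂/n₁ = tan θ_B = tan 36.94° = 0.7519.
Then sin θ_c = n₂/n₁ = 0.7519, so θ_c = arcsin 0.7519 = 48.76°.

θ_c ≈ 48.76°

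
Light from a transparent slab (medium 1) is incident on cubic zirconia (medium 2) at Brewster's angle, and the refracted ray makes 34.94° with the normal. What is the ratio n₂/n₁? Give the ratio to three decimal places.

n₂/n₁ ≈ 1.431

At Brewster incidence θ_B = 90° − θ_t = 90° − 34.94° = 55.06°.
Then n₂/n₁ = tan θ_B = tan 55.06° = 1.431.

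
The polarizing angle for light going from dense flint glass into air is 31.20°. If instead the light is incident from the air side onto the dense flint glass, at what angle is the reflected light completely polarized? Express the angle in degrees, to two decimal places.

θ_B' ≈ 58.80°

tan θ_B' = n₁/n₂ = 1/tan θ_B, so θ_B' = 90° − θ_B.
θ_B' = 90° − 31.20° = 58.80°.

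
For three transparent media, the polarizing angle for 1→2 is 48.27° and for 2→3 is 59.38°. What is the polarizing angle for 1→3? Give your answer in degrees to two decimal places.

tan θ_B(1→2) = n₂/n₁ = tan 48.27° = 1.1212.
tan θ_B(2→3) = n₃/n₂ = tan 59.38° = 1.6896.
Multiplying, n₃/n₁ = 1.1212 × 1.6896 = 1.8943, and θ_B(1→3) = arctan 1.8943 = 62.17°.

θ_B ≈ 62.17°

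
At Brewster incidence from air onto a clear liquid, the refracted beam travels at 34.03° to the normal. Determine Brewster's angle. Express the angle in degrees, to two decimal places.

Brewster's condition makes the reflected and refracted beams perpendicular: θ_B + θ_t = 90°.
θ_B = 90° − 34.03° = 55.97°.

θ_B ≈ 55.97°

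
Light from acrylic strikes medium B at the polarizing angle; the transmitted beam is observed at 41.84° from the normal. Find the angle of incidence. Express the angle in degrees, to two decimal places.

θ_B ≈ 48.16°

Since the reflected and refracted rays are at right angles at the polarizing angle, θ_B + θ_t = 90°.
So θ_B = 90° − θ_t = 90° − 41.84° = 48.16°.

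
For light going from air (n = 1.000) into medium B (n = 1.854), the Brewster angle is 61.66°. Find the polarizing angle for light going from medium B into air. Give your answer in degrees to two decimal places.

tan θ_B' = n₁/n₂ = 1/tan θ_B, so θ_B' = 90° − θ_B.
θ_B' = 90° − 61.66° = 28.34°.

θ_B' ≈ 28.34°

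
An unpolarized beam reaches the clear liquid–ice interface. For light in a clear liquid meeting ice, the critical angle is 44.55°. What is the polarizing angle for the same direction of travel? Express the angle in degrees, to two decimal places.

At the critical angle sin θ_c = n₂/n₁, giving n₂/n₁ = sin 44.55° = 0.7015.
Then tan θ_B = n₂/n₁ = 0.7015, so θ_B = arctan 0.7015 = 35.05°.

θ_B ≈ 35.05°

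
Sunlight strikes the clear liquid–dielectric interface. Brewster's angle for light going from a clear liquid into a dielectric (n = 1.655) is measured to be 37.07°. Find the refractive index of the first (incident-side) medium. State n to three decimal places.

Full polarization of the reflected beam means tan θ_B = n₂/n₁, where n₁ is the incident medium (a clear liquid).
n₁ = n₂ / tan θ_B = 1.655 / tan 37.07° = 2.191.

n ≈ 2.191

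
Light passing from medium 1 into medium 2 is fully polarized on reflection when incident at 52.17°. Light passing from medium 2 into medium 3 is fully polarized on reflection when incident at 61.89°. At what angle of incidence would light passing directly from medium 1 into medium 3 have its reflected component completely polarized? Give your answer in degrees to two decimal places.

θ_B ≈ 67.47°

n₂/n₁ = tan 52.17° = 1.2878 and n₃/n₂ = tan 61.89° = 1.8720.
n₃/n₁ = 2.4108. Then tan θ_B(1→3) = n₃/n₁, so θ_B(1→3) = arctan(2.4108) = 67.47°.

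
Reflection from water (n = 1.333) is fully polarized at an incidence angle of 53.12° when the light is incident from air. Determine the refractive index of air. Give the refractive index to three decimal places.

n ≈ 1.000

At Brewster's angle, tan θ_B = n₂/n₁ with n₁ on the incident side (air) and n₂ on the transmitted side (water).
n₁ = n₂ / tan θ_B = 1.333 / tan 53.12° = 1.000.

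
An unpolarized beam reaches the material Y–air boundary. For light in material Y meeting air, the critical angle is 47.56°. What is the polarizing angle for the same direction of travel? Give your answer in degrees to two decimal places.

θ_B ≈ 36.43°

n₂/n₁ = sin θ_c = sin 47.56° = 0.7380.
tan θ_B equals the same ratio, so θ_B = arctan(0.7380) = 36.43°.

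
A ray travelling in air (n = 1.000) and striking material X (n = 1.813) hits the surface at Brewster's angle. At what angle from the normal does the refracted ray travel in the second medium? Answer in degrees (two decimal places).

θ_t ≈ 28.88°

First find Brewster's angle: tan θ_B = 1.813/1.000 = 1.8130, giving θ_B = 61.12°.
Since θ_B + θ_t = 90° at Brewster incidence, θ_t = 90° − 61.12° = 28.88°.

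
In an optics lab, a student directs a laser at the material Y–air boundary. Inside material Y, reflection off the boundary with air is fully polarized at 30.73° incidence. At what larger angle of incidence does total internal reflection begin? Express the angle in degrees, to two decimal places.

n₂/n₁ = tan 30.73° = 0.5945; the critical angle satisfies sin θ_c = n₂/n₁.
θ_c = arcsin(0.5945) = 36.47°.

θ_c ≈ 36.47°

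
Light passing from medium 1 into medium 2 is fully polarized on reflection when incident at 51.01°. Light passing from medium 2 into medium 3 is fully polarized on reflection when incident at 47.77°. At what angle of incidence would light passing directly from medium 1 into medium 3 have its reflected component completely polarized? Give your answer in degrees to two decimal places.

θ_B ≈ 53.69°

n₂/n₁ = tan 51.01° = 1.2353 and n₃/n₂ = tan 47.77° = 1.1017.
Multiplying, n₃/n₁ = 1.2353 × 1.1017 = 1.3610, and θ_B(1→3) = arctan 1.3610 = 53.69°.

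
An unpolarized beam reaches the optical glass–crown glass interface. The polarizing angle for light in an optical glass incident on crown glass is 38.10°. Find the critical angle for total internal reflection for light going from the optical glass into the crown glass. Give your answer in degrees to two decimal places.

θ_c ≈ 51.64°

tan θ_B = n₂/n₁ = tan 38.10° = 0.7841.
Total internal reflection: sin θ_c = n₂/n₁ = 0.7841.
θ_c = arcsin(0.7841) = 51.64°.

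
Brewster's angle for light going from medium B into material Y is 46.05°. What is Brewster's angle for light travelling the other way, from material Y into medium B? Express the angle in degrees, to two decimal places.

θ_B' ≈ 43.95°

Reversing the direction swaps n₁ and n₂, so tan θ_B' = 1/tan θ_B and θ_B' = 90° − θ_B.
Hence θ_B' = 90° − 46.05° = 43.95°.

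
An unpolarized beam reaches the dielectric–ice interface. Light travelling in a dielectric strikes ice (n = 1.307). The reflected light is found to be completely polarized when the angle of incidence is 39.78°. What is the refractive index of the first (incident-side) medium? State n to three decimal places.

Brewster's law: tan θ_B = n₂/n₁ (light incident in a dielectric, refracted into ice).
n₁ = n₂ / tan θ_B = 1.307 / tan 39.78° = 1.570.

n ≈ 1.570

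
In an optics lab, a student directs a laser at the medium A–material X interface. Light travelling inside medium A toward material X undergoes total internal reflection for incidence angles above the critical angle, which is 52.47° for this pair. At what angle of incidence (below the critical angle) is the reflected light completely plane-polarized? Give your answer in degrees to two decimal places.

sin θ_c = n₂/n₁, so n₂/n₁ = sin 52.47° = 0.7930.
Brewster: tan θ_B = n₂/n₁ = 0.7930.
θ_B = arctan(0.7930) = 38.42°.

θ_B ≈ 38.42°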